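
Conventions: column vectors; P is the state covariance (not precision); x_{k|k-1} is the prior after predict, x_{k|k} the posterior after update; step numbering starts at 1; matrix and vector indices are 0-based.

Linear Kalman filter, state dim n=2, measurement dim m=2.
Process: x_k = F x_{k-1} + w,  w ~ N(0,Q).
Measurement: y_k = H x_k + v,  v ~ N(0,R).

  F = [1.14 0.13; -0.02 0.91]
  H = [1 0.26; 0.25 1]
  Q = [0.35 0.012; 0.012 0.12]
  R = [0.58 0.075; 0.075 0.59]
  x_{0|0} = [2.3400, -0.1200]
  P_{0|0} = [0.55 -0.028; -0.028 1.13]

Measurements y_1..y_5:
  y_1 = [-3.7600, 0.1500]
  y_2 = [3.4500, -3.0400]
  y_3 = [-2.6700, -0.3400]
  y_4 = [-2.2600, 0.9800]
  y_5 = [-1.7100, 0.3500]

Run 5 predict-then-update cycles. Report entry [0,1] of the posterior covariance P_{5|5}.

step 1: x^-=[2.6520, -0.1560]  P^-=[1.0756 0.1042; 0.1042 1.0570]  S=[1.7812 0.7296; 0.7296 1.7663]  K=[0.6410 -0.0536; -0.0462 0.6323]  nu=[-6.3714, -0.3570]  x^+=[-1.4130, -0.0872]  P^+=[0.3888 -0.0807; -0.0807 0.3898]
step 2: x^-=[-1.6222, -0.0511]  P^-=[0.8379 -0.0343; -0.0343 0.4458]  S=[1.4302 0.3639; 0.3639 1.0711]  K=[0.5889 -0.0365; -0.0512 0.4257]  nu=[5.0854, -2.5834]  x^+=[1.4670, -1.4112]  P^+=[0.3561 -0.0664; -0.0664 0.2639]
step 3: x^-=[1.4890, -1.3135]  P^-=[0.7976 -0.0336; -0.0336 0.3411]  S=[1.3831 0.3273; 0.3273 0.9641]  K=[0.5759 -0.0235; -0.0455 0.3605]  nu=[-3.8174, 0.6013]  x^+=[-0.7236, -0.9231]  P^+=[0.3472 -0.0575; -0.0575 0.2237]
step 4: x^-=[-0.9449, -0.8256]  P^-=[0.7880 -0.0290; -0.0290 0.3074]  S=[1.3737 0.3211; 0.3211 0.9322]  K=[0.5720 -0.0168; -0.0415 0.3363]  nu=[-1.1005, 2.0418]  x^+=[-1.6087, -0.0932]  P^+=[0.3443 -0.0531; -0.0531 0.2086]
step 5: x^-=[-1.8460, -0.0526]  P^-=[0.7853 -0.0261; -0.0261 0.2948]  S=[1.3716 0.3202; 0.3202 0.9208]  K=[0.5707 -0.0136; -0.0394 0.3268]  nu=[0.1497, 0.8641]  x^+=[-1.7723, 0.2238]  P^+=[0.3433 -0.0510; -0.0510 0.2026]

P_post[0,1] = -0.0510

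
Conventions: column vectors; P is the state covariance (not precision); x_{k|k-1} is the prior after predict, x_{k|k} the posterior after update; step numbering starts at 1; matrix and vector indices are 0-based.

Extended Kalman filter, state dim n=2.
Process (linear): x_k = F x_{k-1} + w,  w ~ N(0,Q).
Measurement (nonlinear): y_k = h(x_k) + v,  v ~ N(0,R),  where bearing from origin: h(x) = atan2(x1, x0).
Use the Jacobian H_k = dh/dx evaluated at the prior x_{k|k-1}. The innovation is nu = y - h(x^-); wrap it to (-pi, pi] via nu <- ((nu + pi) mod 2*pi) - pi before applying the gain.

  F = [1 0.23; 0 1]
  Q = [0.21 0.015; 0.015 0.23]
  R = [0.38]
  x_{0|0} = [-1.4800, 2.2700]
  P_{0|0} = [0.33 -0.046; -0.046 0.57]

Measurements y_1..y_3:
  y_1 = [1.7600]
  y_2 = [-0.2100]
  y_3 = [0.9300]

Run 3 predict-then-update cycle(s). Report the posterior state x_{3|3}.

step 1: x^-=[-0.9579, 2.2700]  P^-=[0.5490 0.1001; 0.1001 0.8000]  H_jac=[-0.3739 -0.1578]  S=[0.4885]  K=[-0.4526; -0.3350]  nu=[-0.2101]  x^+=[-0.8628, 2.3404]  P^+=[0.4489 0.0260; 0.0260 0.7452]
step 2: x^-=[-0.3245, 2.3404]  P^-=[0.7103 0.2124; 0.2124 0.9752]  H_jac=[-0.4192 -0.0581]  S=[0.5185]  K=[-0.5981; -0.2811]  nu=[-1.9186]  x^+=[0.8231, 2.8797]  P^+=[0.5248 0.1252; 0.1252 0.9342]
step 3: x^-=[1.4854, 2.8797]  P^-=[0.8419 0.3551; 0.3551 1.1642]  H_jac=[-0.2743 0.1415]  S=[0.4391]  K=[-0.4115; 0.1533]  nu=[-0.1646]  x^+=[1.5531, 2.8544]  P^+=[0.7675 0.3828; 0.3828 1.1539]

x_post = [1.5531, 2.8544]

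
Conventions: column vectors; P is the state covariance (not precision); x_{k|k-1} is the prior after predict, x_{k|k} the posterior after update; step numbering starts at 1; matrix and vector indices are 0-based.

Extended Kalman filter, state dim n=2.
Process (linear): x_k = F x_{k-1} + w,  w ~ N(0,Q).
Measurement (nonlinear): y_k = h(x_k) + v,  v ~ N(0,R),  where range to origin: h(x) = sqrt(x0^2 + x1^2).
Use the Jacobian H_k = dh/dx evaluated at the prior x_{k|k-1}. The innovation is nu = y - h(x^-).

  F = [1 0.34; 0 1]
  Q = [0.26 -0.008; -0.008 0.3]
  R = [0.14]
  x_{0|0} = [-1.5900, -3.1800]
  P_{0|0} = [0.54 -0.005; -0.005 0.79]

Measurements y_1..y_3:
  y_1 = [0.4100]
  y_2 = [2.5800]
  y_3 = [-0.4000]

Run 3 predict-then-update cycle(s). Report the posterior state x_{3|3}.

step 1: x^-=[-2.6712, -3.1800]  P^-=[0.8879 0.2556; 0.2556 1.0900]  H_jac=[-0.6432 -0.7657]  S=[1.3982]  K=[-0.5484; -0.7145]  nu=[-3.7430]  x^+=[-0.6183, -0.5055]  P^+=[0.4674 -0.2923; -0.2923 0.3762]
step 2: x^-=[-0.7902, -0.5055]  P^-=[0.5721 -0.1724; -0.1724 0.6762]  H_jac=[-0.8424 -0.5389]  S=[0.5858]  K=[-0.6641; -0.3741]  nu=[1.6419]  x^+=[-1.8806, -1.1198]  P^+=[0.3138 -0.3179; -0.3179 0.5942]
step 3: x^-=[-2.2613, -1.1198]  P^-=[0.4262 -0.1239; -0.1239 0.8942]  H_jac=[-0.8961 -0.4438]  S=[0.5598]  K=[-0.5841; -0.5104]  nu=[-2.9234]  x^+=[-0.5538, 0.3724]  P^+=[0.2353 -0.2908; -0.2908 0.7483]

x_post = [-0.5538, 0.3724]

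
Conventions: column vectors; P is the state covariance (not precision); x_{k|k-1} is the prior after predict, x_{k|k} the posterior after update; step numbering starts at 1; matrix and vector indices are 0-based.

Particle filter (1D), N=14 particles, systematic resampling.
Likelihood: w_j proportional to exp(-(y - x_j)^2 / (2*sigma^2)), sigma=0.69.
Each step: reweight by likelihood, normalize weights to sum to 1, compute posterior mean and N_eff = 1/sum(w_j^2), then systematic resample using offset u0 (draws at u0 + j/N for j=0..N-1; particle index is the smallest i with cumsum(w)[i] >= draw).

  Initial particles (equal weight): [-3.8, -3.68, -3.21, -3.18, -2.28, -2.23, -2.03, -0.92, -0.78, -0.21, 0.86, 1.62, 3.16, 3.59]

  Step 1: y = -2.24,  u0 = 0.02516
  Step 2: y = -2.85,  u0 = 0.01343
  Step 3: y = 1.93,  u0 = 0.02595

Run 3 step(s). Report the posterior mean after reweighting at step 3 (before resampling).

post_mean = -2.1116

step 1: w=[0.0185, 0.0270, 0.0888, 0.0943, 0.2382, 0.2385, 0.2278, 0.0383, 0.0254, 0.0031, 0.0000, 0.0000, 0.0000, 0.0000]  mean=-2.3479  Neff=5.3916  idx=[1, 2, 3, 4, 4, 4, 4, 5, 5, 5, 6, 6, 6, 7]
step 2: w=[0.0564, 0.1015, 0.1037, 0.0827, 0.0827, 0.0827, 0.0827, 0.0777, 0.0777, 0.0777, 0.0574, 0.0574, 0.0574, 0.0023]  mean=-2.4889  Neff=12.5640  idx=[0, 1, 1, 2, 3, 4, 5, 6, 6, 7, 8, 9, 10, 12]
step 3: w=[0.0000, 0.0000, 0.0000, 0.0000, 0.0374, 0.0374, 0.0374, 0.0374, 0.0374, 0.0580, 0.0580, 0.0580, 0.3194, 0.3194]  mean=-2.1116  Neff=4.5210  idx=[4, 6, 8, 9, 11, 12, 12, 12, 12, 12, 13, 13, 13, 13]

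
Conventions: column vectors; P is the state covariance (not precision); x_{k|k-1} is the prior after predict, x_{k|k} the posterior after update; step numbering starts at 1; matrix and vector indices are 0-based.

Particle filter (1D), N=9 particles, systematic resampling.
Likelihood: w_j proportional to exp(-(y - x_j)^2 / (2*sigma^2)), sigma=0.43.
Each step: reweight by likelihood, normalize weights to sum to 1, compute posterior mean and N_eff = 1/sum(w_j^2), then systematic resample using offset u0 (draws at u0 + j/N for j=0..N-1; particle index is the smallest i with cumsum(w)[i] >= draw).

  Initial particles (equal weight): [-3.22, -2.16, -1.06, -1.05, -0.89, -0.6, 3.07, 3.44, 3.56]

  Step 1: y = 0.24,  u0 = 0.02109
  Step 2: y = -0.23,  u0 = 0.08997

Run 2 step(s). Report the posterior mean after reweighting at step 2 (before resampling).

step 1: w=[0.0000, 0.0000, 0.0514, 0.0551, 0.1571, 0.7364, 0.0000, 0.0000, 0.0000]  mean=-0.6940  Neff=1.7464  idx=[2, 4, 4, 5, 5, 5, 5, 5, 5]
step 2: w=[0.0316, 0.0627, 0.0627, 0.1405, 0.1405, 0.1405, 0.1405, 0.1405, 0.1405]  mean=-0.6509  Neff=7.8542  idx=[1, 3, 4, 4, 5, 6, 7, 8, 8]

post_mean = -0.6509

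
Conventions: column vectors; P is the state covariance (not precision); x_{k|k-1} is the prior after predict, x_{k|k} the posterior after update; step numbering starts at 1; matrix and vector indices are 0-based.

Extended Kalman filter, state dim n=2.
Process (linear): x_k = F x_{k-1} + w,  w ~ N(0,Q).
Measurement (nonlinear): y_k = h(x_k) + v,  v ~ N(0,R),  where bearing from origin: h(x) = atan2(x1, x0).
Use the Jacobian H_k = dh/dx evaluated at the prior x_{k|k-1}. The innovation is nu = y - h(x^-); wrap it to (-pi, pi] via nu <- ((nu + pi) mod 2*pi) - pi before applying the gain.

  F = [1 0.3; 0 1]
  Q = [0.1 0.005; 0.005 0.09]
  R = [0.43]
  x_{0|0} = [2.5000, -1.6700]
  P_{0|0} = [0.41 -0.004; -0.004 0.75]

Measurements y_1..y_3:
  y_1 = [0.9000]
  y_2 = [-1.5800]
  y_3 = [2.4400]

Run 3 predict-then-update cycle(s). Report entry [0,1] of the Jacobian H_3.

H_jac[0,1] = 0.3250

step 1: x^-=[1.9990, -1.6700]  P^-=[0.5751 0.2260; 0.2260 0.8400]  H_jac=[0.2461 0.2946]  S=[0.5705]  K=[0.3648; 0.5313]  nu=[1.5960]  x^+=[2.5812, -0.8221]  P^+=[0.4992 0.1154; 0.1154 0.6790]
step 2: x^-=[2.3346, -0.8221]  P^-=[0.7295 0.3241; 0.3241 0.7690]  H_jac=[0.1342 0.3811]  S=[0.5880]  K=[0.3766; 0.5724]  nu=[-1.2414]  x^+=[1.8671, -1.5327]  P^+=[0.6462 0.1974; 0.1974 0.5763]
step 3: x^-=[1.4073, -1.5327]  P^-=[0.9164 0.3753; 0.3753 0.6663]  H_jac=[0.3540 0.3250]  S=[0.7016]  K=[0.6363; 0.4981]  nu=[-3.0152]  x^+=[-0.5111, -3.0344]  P^+=[0.6324 0.1529; 0.1529 0.4923]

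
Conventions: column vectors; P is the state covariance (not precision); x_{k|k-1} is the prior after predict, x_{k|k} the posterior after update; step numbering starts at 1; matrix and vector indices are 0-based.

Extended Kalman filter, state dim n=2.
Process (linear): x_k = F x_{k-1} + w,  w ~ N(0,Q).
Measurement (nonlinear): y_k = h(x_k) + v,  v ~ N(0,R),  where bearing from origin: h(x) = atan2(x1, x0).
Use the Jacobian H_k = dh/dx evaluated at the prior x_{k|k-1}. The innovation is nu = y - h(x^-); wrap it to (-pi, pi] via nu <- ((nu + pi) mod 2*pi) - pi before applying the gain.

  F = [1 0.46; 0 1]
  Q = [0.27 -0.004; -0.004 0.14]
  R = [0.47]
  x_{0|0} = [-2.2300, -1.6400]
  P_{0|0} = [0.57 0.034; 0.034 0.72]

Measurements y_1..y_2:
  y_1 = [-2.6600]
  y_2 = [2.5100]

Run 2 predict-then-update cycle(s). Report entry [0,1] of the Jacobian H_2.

H_jac[0,1] = -0.2247

step 1: x^-=[-2.9844, -1.6400]  P^-=[1.0236 0.3612; 0.3612 0.8600]  H_jac=[0.1414 -0.2574]  S=[0.5211]  K=[0.0994; -0.3267]  nu=[-0.0209]  x^+=[-2.9865, -1.6332]  P^+=[1.0185 0.3781; 0.3781 0.8044]
step 2: x^-=[-3.7377, -1.6332]  P^-=[1.8066 0.7441; 0.7441 0.9444]  H_jac=[0.0982 -0.2247]  S=[0.5022]  K=[0.0202; -0.2770]  nu=[-1.0435]  x^+=[-3.7588, -1.3441]  P^+=[1.8064 0.7470; 0.7470 0.9059]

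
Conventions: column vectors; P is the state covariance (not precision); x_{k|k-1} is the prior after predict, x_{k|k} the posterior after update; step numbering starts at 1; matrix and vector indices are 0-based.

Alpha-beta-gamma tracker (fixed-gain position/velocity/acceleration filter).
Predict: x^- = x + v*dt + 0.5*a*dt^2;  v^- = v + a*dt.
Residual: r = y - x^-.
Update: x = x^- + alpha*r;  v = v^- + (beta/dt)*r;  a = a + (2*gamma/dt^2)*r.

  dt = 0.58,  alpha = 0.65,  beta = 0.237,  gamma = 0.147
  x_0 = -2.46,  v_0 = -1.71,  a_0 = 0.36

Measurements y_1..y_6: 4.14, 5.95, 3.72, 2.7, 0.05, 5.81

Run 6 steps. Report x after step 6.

step 1: x_pred=-3.3912  r=7.5312  x^+=1.5041  v^+=1.5762  a^+=6.9420
step 2: x_pred=3.5859  r=2.3641  x^+=5.1226  v^+=6.5686  a^+=9.0081
step 3: x_pred=10.4475  r=-6.7275  x^+=6.0746  v^+=9.0443  a^+=3.1285
step 4: x_pred=11.8465  r=-9.1465  x^+=5.9013  v^+=7.1214  a^+=-4.8652
step 5: x_pred=9.2134  r=-9.1634  x^+=3.2572  v^+=0.5552  a^+=-12.8736
step 6: x_pred=1.4139  r=4.3961  x^+=4.2714  v^+=-5.1151  a^+=-9.0316

x_post = 4.2714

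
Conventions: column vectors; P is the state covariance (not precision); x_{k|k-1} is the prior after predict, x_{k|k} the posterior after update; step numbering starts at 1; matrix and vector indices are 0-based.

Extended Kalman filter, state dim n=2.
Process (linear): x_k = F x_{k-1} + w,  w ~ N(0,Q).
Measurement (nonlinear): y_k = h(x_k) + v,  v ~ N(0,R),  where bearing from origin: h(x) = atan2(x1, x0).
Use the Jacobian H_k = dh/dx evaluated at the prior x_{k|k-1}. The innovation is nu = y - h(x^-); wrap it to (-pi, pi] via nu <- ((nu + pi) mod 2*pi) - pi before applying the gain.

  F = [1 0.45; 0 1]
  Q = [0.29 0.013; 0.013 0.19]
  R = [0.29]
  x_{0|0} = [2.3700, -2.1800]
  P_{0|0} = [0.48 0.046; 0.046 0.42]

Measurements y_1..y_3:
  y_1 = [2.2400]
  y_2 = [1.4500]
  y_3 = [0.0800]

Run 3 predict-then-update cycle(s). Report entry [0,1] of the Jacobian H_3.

step 1: x^-=[1.3890, -2.1800]  P^-=[0.8964 0.2480; 0.2480 0.6100]  H_jac=[0.3263 0.2079]  S=[0.4454]  K=[0.7724; 0.4663]  nu=[-3.0397]  x^+=[-0.9588, -3.5975]  P^+=[0.6307 0.0876; 0.0876 0.5131]
step 2: x^-=[-2.5776, -3.5975]  P^-=[1.1034 0.3315; 0.3315 0.7031]  H_jac=[0.1837 -0.1316]  S=[0.3234]  K=[0.4918; -0.0979]  nu=[-2.6407]  x^+=[-3.8764, -3.3391]  P^+=[1.0252 0.3470; 0.3470 0.7000]
step 3: x^-=[-5.3790, -3.3391]  P^-=[1.7693 0.6751; 0.6751 0.8900]  H_jac=[0.0833 -0.1342]  S=[0.3032]  K=[0.1873; -0.2085]  nu=[2.6660]  x^+=[-4.8796, -3.8948]  P^+=[1.7587 0.6869; 0.6869 0.8769]

H_jac[0,1] = -0.1342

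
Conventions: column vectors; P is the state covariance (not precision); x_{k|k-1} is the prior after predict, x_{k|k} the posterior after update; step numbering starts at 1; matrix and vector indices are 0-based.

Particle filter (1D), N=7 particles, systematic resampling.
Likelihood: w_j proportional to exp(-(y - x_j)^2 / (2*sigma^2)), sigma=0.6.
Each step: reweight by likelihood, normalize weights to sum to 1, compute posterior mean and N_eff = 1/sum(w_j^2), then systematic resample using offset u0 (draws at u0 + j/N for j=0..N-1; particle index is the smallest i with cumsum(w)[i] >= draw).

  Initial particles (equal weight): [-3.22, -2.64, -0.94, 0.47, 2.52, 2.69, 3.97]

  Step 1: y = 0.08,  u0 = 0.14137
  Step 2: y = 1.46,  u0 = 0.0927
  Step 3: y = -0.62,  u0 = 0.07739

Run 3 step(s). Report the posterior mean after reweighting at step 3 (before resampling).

step 1: w=[0.0000, 0.0000, 0.2254, 0.7742, 0.0002, 0.0001, 0.0000]  mean=0.1527  Neff=1.5380  idx=[2, 3, 3, 3, 3, 3, 3]
step 2: w=[0.0002, 0.1666, 0.1666, 0.1666, 0.1666, 0.1666, 0.1666]  mean=0.4697  Neff=6.0026  idx=[1, 2, 3, 4, 4, 5, 6]
step 3: w=[0.1429, 0.1429, 0.1429, 0.1429, 0.1429, 0.1429, 0.1429]  mean=0.4700  Neff=7.0000  idx=[0, 1, 2, 3, 4, 5, 6]

post_mean = 0.4700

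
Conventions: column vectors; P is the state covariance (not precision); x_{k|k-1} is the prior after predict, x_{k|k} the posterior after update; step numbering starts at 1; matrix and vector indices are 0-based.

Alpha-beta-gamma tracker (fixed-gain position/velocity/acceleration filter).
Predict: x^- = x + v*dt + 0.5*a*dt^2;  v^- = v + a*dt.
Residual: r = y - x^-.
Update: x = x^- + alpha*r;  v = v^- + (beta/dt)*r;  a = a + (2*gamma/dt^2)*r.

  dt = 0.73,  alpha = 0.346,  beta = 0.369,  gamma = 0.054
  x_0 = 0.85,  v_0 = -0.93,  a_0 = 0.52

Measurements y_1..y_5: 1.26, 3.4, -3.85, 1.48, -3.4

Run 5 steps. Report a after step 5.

step 1: x_pred=0.3097  r=0.9503  x^+=0.6385  v^+=-0.0700  a^+=0.7126
step 2: x_pred=0.7772  r=2.6228  x^+=1.6847  v^+=1.7759  a^+=1.2441
step 3: x_pred=3.3126  r=-7.1626  x^+=0.8344  v^+=-0.9364  a^+=-0.2075
step 4: x_pred=0.0955  r=1.3845  x^+=0.5745  v^+=-0.3880  a^+=0.0731
step 5: x_pred=0.3108  r=-3.7108  x^+=-0.9732  v^+=-2.2104  a^+=-0.6789

a_post = -0.6789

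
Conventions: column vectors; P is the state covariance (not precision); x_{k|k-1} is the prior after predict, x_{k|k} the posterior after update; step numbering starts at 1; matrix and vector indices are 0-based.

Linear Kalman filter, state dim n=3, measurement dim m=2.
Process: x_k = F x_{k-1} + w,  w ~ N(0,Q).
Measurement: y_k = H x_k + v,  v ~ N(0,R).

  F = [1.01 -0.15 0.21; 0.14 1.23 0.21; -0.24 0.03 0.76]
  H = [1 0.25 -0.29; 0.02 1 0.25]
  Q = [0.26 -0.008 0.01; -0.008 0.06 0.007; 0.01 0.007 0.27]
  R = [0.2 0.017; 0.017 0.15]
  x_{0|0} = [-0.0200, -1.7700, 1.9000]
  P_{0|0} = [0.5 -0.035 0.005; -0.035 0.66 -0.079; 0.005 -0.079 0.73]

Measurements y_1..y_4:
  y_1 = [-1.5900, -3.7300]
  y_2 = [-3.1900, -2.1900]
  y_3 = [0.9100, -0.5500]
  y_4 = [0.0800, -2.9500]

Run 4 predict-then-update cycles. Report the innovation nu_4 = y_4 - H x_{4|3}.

step 1: x^-=[0.6443, -1.7809, 1.3957]  P^-=[0.8348 -0.0863 0.0121; -0.0863 1.0479 0.0672; 0.0121 0.0672 0.7161]  S=[1.1006 0.1447; 0.1447 1.2733]  K=[0.7538 -0.1380; 0.0326 0.8311; -0.1907 0.2152]  nu=[-1.3843, -2.3109]  x^+=[-0.0804, -3.7468, 1.1624]  P^+=[0.2152 -0.0574 0.1809; -0.0574 0.1593 -0.1318; 0.1809 -0.1318 0.6290]
step 2: x^-=[0.7249, -4.3757, 0.7903]  P^-=[0.6133 -0.0355 0.1976; -0.0355 0.2558 0.0088; 0.1976 0.0088 0.5747]  S=[0.7439 0.0621; 0.0621 0.4469]  K=[0.7391 -0.0442; -0.0135 0.5775; 0.0155 0.3479]  nu=[-2.5918, 1.9736]  x^+=[-1.2779, -3.2010, 1.4366]  P^+=[0.2101 -0.0433 0.1800; -0.0433 0.1075 -0.0811; 0.1800 -0.0811 0.5197]
step 3: x^-=[-0.5089, -3.8144, 1.3025]  P^-=[0.5942 -0.0030 0.1765; -0.0030 0.2035 0.0332; 0.1765 0.0332 0.5137]  S=[0.7415 0.0751; 0.0751 0.4041]  K=[0.7319 -0.0047; -0.0015 0.5243; 0.0071 0.4074]  nu=[2.7502, 2.9490]  x^+=[1.4899, -2.2723, 2.5234]  P^+=[0.1976 -0.0300 0.1511; -0.0300 0.0926 -0.0533; 0.1511 -0.0533 0.4461]
step 4: x^-=[2.3756, -2.0565, 1.4920]  P^-=[0.5598 0.0103 0.1450; 0.0103 0.1946 0.0420; 0.1450 0.0420 0.4820]  S=[0.7275 0.0781; 0.0781 0.3978]  K=[0.7148 0.0048; 0.0091 0.5143; -0.0236 0.4204]  nu=[-1.3488, -1.3140]  x^+=[1.4052, -2.7445, 0.9714]  P^+=[0.1876 -0.0241 0.1330; -0.0241 0.0886 -0.0432; 0.1330 -0.0432 0.4129]

innov = [-1.3488, -1.3140]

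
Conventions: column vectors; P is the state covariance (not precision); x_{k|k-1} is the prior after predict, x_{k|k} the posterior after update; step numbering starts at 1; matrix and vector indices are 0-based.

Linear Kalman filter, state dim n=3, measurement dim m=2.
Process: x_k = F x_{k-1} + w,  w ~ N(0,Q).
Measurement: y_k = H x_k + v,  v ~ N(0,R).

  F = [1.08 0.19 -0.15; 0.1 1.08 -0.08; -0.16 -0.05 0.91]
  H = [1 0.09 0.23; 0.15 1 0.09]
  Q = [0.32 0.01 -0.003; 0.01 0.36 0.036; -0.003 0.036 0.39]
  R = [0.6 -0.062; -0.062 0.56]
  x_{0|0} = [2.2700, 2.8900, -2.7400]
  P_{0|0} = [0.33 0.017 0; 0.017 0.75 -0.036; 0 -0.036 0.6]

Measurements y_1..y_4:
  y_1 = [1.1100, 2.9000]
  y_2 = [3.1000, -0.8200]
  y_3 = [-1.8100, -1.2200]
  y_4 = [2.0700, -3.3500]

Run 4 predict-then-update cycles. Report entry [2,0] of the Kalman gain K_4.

step 1: x^-=[3.4117, 3.5674, -3.0011]  P^-=[0.7545 0.2333 -0.1570; 0.2333 1.2518 -0.0920; -0.1570 -0.0920 0.9007]  S=[1.3783 0.3775; 0.3775 1.8853]  K=[0.5165 0.0729; 0.0528 0.6676; 0.0375 -0.0258]  nu=[-1.9325, -0.9091]  x^+=[2.3473, 2.8585, -3.0501]  P^+=[0.3484 -0.0276 -0.1761; -0.0276 0.3811 -0.0712; -0.1761 -0.0712 0.8983]
step 2: x^-=[3.5357, 3.5659, -3.2940]  P^-=[0.8101 0.1343 -0.3773; 0.1343 0.8229 -0.1392; -0.3773 -0.1392 1.2011]  S=[1.3252 0.2145; 0.2145 1.4160]  K=[0.5429 0.0745; 0.0391 0.5806; -0.0776 -0.0502]  nu=[0.0010, -4.6198]  x^+=[3.1922, 0.8835, -3.0624]  P^+=[0.3943 -0.0233 -0.3091; -0.0233 0.3338 -0.0838; -0.3091 -0.0838 1.1878]
step 3: x^-=[4.0748, 1.5184, -3.3417]  P^-=[0.9141 0.1539 -0.5608; 0.1539 0.7753 -0.1855; -0.5608 -0.1855 1.4818]  S=[1.3608 0.2176; 0.2176 1.3655]  K=[0.5736 0.0848; 0.0426 0.5657; -0.1621 -0.0739]  nu=[-5.2528, -3.0488]  x^+=[0.8035, -0.4300, -2.2648]  P^+=[0.4354 -0.0162 -0.4135; -0.0162 0.3254 -0.0983; -0.4135 -0.0983 1.4334]
step 4: x^-=[1.1258, -0.2028, -2.1681]  P^-=[1.0048 0.1812 -0.7097; 0.1812 0.7732 -0.2300; -0.7097 -0.2300 1.7181]  S=[1.3986 0.2344; 0.2344 1.3635]  K=[0.5977 0.0938; 0.0470 0.5637; -0.2238 -0.0949]  nu=[1.4611, -3.1209]  x^+=[1.7062, -1.8935, -2.1990]  P^+=[0.4669 -0.0102 -0.4923; -0.0102 0.3244 -0.1117; -0.4923 -0.1117 1.6258]

K[2,0] = -0.2238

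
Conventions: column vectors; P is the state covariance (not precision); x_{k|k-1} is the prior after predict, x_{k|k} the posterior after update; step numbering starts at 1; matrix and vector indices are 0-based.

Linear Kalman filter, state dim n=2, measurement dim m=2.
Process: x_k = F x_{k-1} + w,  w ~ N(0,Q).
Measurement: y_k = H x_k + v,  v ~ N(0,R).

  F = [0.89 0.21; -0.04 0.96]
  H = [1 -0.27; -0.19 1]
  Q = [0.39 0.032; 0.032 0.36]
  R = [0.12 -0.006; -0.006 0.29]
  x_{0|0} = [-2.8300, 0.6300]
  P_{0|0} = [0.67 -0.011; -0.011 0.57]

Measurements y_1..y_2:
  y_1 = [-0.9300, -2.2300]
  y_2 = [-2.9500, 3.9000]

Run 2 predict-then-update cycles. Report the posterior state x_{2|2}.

step 1: x^-=[-2.3864, 0.7180]  P^-=[0.9417 0.1138; 0.1138 0.8872]  S=[1.0650 -0.3049; -0.3049 1.1680]  K=[0.9073 0.1810; 0.1016 0.7676]  nu=[1.6503, -3.4014]  x^+=[-1.5049, -1.7253]  P^+=[0.1270 0.0712; 0.0712 0.2355]
step 2: x^-=[-1.7017, -1.5961]  P^-=[0.5276 0.1352; 0.1352 0.5718]  S=[0.6163 -0.1185; -0.1185 0.8295]  K=[0.8277 0.1604; 0.0981 0.6724]  nu=[-1.6792, 5.1728]  x^+=[-2.2620, 1.7173]  P^+=[0.1155 0.0635; 0.0635 0.2065]

x_post = [-2.2620, 1.7173]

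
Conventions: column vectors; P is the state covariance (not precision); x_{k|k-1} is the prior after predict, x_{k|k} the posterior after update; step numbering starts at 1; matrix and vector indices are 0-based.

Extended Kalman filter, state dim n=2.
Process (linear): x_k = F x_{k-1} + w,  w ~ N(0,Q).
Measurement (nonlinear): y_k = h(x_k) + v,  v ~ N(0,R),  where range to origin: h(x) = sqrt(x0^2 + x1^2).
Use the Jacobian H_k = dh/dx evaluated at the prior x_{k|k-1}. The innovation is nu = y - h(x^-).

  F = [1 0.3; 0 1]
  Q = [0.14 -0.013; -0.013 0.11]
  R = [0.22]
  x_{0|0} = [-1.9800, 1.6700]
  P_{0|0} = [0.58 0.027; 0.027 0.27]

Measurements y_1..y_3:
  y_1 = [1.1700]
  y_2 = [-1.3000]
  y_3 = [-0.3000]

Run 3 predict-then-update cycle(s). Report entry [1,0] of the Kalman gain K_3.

K[1,0] = -0.2943

step 1: x^-=[-1.4790, 1.6700]  P^-=[0.7605 0.0950; 0.0950 0.3800]  H_jac=[-0.6630 0.7486]  S=[0.6730]  K=[-0.6436; 0.3291]  nu=[-1.0608]  x^+=[-0.7963, 1.3209]  P^+=[0.4818 0.2375; 0.2375 0.3071]
step 2: x^-=[-0.4001, 1.3209]  P^-=[0.7919 0.3167; 0.3167 0.4171]  H_jac=[-0.2899 0.9571]  S=[0.4929]  K=[0.1492; 0.6237]  nu=[-2.6801]  x^+=[-0.7998, -0.3506]  P^+=[0.7810 0.2708; 0.2708 0.2254]
step 3: x^-=[-0.9050, -0.3506]  P^-=[1.1038 0.3254; 0.3254 0.3354]  H_jac=[-0.9325 -0.3613]  S=[1.4427]  K=[-0.7949; -0.2943]  nu=[-1.2705]  x^+=[0.1049, 0.0233]  P^+=[0.1922 -0.0121; -0.0121 0.2104]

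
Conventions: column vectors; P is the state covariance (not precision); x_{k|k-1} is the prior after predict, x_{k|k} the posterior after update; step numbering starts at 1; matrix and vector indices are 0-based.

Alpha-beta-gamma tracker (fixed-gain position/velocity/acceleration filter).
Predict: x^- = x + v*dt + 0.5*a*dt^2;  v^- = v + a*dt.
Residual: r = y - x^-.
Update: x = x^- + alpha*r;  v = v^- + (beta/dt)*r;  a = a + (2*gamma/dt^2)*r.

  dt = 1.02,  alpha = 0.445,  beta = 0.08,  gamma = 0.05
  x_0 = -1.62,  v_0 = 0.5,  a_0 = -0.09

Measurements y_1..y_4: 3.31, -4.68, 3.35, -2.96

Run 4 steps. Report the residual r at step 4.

resid = -4.7884

step 1: x_pred=-1.1568  r=4.4668  x^+=0.8309  v^+=0.7585  a^+=0.3393
step 2: x_pred=1.7811  r=-6.4611  x^+=-1.0941  v^+=0.5979  a^+=-0.2817
step 3: x_pred=-0.6307  r=3.9807  x^+=1.1407  v^+=0.6228  a^+=0.1009
step 4: x_pred=1.8284  r=-4.7884  x^+=-0.3024  v^+=0.3502  a^+=-0.3593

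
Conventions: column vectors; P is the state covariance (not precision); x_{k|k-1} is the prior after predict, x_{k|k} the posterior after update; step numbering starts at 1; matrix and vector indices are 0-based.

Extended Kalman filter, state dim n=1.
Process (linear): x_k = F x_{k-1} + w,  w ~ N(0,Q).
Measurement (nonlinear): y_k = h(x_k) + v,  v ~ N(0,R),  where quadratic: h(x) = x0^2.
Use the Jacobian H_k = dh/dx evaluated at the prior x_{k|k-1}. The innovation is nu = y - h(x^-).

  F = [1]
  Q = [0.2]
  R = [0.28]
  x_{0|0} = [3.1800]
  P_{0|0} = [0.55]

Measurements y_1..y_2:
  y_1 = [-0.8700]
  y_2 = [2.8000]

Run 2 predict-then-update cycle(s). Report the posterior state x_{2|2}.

step 1: x^-=[3.1800]  P^-=[0.7500]  H_jac=[6.3600]  S=[30.6172]  K=[0.1558]  nu=[-10.9824]  x^+=[1.4690]  P^+=[0.0069]
step 2: x^-=[1.4690]  P^-=[0.2069]  H_jac=[2.9380]  S=[2.0656]  K=[0.2942]  nu=[0.6420]  x^+=[1.6579]  P^+=[0.0280]

x_post = [1.6579]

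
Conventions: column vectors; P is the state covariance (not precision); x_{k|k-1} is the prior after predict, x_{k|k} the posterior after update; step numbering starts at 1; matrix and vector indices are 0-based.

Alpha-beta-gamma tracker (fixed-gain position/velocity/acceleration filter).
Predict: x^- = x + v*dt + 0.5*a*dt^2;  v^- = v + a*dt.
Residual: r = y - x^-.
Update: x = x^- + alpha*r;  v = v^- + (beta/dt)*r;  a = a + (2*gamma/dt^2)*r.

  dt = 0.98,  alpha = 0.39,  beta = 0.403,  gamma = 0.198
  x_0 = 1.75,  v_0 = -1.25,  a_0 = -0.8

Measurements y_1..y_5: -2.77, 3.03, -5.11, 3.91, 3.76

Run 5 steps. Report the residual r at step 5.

resid = 0.4775

step 1: x_pred=0.1408  r=-2.9108  x^+=-0.9944  v^+=-3.2310  a^+=-2.0002
step 2: x_pred=-5.1213  r=8.1513  x^+=-1.9423  v^+=-1.8392  a^+=1.3608
step 3: x_pred=-3.0913  r=-2.0187  x^+=-3.8786  v^+=-1.3358  a^+=0.5284
step 4: x_pred=-4.9339  r=8.8439  x^+=-1.4848  v^+=2.8189  a^+=4.1750
step 5: x_pred=3.2825  r=0.4775  x^+=3.4687  v^+=7.1067  a^+=4.3719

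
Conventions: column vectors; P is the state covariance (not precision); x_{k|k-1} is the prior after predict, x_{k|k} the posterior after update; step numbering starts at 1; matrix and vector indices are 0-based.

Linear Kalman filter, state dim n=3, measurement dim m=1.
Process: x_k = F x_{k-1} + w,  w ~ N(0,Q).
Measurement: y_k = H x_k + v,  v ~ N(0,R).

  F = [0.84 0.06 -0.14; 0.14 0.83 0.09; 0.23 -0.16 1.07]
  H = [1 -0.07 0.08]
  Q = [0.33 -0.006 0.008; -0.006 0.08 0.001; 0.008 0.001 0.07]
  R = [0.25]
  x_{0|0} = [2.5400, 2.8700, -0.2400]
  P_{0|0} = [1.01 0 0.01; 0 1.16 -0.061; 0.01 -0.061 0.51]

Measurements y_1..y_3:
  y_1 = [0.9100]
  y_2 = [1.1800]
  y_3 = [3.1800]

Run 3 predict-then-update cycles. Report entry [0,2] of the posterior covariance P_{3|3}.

P_post[0,2] = -0.1414

step 1: x^-=[2.3394, 2.7161, -0.1318]  P^-=[1.0555 0.1714 0.1190; 0.1714 0.8942 -0.1230; 0.1190 -0.1230 0.7628]  S=[1.3112]  K=[0.8031; 0.0755; 0.1439]  nu=[-1.2287]  x^+=[1.3526, 2.6233, -0.3086]  P^+=[0.2098 0.0919 -0.0325; 0.0919 0.8867 -0.1372; -0.0325 -0.1372 0.7357]
step 2: x^-=[1.3368, 2.3390, -0.4388]  P^-=[0.5149 0.1318 -0.1213; 0.1318 0.7010 -0.1491; -0.1213 -0.1491 0.9703]  S=[0.7383]  K=[0.6717; 0.0959; -0.0450]  nu=[0.0421]  x^+=[1.3650, 2.3430, -0.4407]  P^+=[0.1817 0.0842 -0.0990; 0.0842 0.6942 -0.1459; -0.0990 -0.1459 0.9688]
step 3: x^-=[1.3489, 2.0961, -0.5325]  P^-=[0.5140 0.1078 -0.2173; 0.1078 0.5649 -0.1222; -0.2173 -0.1222 1.2016]  S=[0.7259]  K=[0.6737; 0.0806; -0.1551]  nu=[2.0204]  x^+=[2.7100, 2.2589, -0.8458]  P^+=[0.1845 0.0684 -0.1414; 0.0684 0.5602 -0.1131; -0.1414 -0.1131 1.1842]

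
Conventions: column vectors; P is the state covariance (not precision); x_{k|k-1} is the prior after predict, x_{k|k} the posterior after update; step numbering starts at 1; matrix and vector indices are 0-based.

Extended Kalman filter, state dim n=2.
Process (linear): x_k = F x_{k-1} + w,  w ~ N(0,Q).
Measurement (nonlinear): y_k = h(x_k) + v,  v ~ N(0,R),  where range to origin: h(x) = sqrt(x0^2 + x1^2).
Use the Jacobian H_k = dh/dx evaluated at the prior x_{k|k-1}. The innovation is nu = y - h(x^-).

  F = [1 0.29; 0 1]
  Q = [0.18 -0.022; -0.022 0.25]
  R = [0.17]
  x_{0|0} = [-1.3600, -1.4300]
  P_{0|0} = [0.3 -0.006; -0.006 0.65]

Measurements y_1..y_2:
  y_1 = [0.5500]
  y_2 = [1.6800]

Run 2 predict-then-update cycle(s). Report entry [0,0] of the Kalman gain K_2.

step 1: x^-=[-1.7747, -1.4300]  P^-=[0.5312 0.1605; 0.1605 0.9000]  H_jac=[-0.7787 -0.6274]  S=[1.0032]  K=[-0.5127; -0.6875]  nu=[-1.7291]  x^+=[-0.8882, -0.2413]  P^+=[0.2675 -0.1931; -0.1931 0.4259]
step 2: x^-=[-0.9582, -0.2413]  P^-=[0.3713 -0.0916; -0.0916 0.6759]  H_jac=[-0.9697 -0.2442]  S=[0.5161]  K=[-0.6544; -0.1477]  nu=[0.6919]  x^+=[-1.4109, -0.3435]  P^+=[0.1503 -0.1415; -0.1415 0.6646]

K[0,0] = -0.6544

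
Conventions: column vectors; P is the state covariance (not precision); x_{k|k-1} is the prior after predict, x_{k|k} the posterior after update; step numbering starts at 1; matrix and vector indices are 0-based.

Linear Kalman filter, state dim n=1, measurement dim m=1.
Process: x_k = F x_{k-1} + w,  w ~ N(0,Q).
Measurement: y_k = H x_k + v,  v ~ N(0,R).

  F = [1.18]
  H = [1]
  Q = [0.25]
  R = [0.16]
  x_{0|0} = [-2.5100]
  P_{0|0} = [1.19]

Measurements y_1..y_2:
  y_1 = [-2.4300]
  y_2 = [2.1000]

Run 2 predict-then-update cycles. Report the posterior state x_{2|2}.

step 1: x^-=[-2.9618]  P^-=[1.9070]  S=[2.0670]  K=[0.9226]  nu=[0.5318]  x^+=[-2.4712]  P^+=[0.1476]
step 2: x^-=[-2.9160]  P^-=[0.4555]  S=[0.6155]  K=[0.7401]  nu=[5.0160]  x^+=[0.7962]  P^+=[0.1184]

x_post = [0.7962]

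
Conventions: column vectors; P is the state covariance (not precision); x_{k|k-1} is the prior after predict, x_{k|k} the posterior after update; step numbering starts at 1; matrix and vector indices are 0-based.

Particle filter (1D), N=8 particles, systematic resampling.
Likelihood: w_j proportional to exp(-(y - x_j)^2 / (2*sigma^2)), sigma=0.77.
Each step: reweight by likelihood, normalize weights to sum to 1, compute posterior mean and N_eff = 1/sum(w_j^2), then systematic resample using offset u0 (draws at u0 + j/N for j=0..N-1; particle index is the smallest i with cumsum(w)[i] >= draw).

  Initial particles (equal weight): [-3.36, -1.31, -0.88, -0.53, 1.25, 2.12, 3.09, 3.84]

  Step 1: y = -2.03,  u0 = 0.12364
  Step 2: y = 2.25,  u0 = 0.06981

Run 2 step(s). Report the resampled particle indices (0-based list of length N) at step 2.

step 1: w=[0.1668, 0.4789, 0.2431, 0.1112, 0.0001, 0.0000, 0.0000, 0.0000]  mean=-1.4605  Neff=3.0434  idx=[0, 1, 1, 1, 1, 2, 2, 3]
step 2: w=[0.0000, 0.0109, 0.0109, 0.0109, 0.0109, 0.1238, 0.1238, 0.7086]  mean=-0.6508  Neff=1.8754  idx=[5, 6, 7, 7, 7, 7, 7, 7]

resampled_idx = [5, 6, 7, 7, 7, 7, 7, 7]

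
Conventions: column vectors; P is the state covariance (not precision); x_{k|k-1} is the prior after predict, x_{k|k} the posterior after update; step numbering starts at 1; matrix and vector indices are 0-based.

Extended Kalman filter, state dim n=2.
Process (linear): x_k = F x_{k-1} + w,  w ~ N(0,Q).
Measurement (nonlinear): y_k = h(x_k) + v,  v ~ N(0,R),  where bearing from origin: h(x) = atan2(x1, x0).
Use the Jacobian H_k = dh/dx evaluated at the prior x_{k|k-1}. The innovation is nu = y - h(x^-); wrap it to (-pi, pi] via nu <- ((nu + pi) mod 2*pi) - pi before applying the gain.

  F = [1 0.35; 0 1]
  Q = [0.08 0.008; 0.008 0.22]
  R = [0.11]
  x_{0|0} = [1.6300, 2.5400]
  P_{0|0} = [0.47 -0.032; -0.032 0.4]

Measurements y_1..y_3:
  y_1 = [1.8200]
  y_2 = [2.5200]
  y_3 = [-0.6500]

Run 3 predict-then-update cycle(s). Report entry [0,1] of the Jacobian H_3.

H_jac[0,1] = 0.1249

step 1: x^-=[2.5190, 2.5400]  P^-=[0.5766 0.1160; 0.1160 0.6200]  H_jac=[-0.1985 0.1968]  S=[0.1477]  K=[-0.6204; 0.6705]  nu=[1.0305]  x^+=[1.8797, 3.2309]  P^+=[0.5198 0.1774; 0.1774 0.5536]
step 2: x^-=[3.0106, 3.2309]  P^-=[0.7918 0.3792; 0.3792 0.7736]  H_jac=[-0.1657 0.1544]  S=[0.1308]  K=[-0.5555; 0.4328]  nu=[1.6993]  x^+=[2.0667, 3.9664]  P^+=[0.7514 0.4106; 0.4106 0.7491]
step 3: x^-=[3.4549, 3.9664]  P^-=[1.2106 0.6808; 0.6808 0.9691]  H_jac=[-0.1434 0.1249]  S=[0.1256]  K=[-0.7048; 0.1864]  nu=[-1.5042]  x^+=[4.5151, 3.6861]  P^+=[1.1482 0.6973; 0.6973 0.9647]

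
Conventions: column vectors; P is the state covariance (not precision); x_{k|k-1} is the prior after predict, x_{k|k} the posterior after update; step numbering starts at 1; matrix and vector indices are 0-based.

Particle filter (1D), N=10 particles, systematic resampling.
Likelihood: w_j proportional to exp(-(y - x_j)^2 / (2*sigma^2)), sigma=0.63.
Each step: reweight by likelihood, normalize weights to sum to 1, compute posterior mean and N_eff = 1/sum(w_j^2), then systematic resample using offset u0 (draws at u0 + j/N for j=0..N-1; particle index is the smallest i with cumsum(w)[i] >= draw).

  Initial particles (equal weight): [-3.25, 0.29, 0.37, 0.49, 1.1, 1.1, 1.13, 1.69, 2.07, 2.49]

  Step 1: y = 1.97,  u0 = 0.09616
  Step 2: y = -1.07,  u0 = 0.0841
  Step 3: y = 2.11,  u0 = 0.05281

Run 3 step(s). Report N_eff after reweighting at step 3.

step 1: w=[0.0000, 0.0073, 0.0101, 0.0162, 0.0984, 0.0984, 0.1049, 0.2312, 0.2520, 0.1815]  mean=1.7132  Neff=5.5340  idx=[4, 5, 6, 7, 7, 8, 8, 8, 9, 9]
step 2: w=[0.3444, 0.3444, 0.2920, 0.0088, 0.0088, 0.0005, 0.0005, 0.0005, 0.0000, 0.0000]  mean=1.1207  Neff=3.0997  idx=[0, 0, 0, 1, 1, 1, 1, 2, 2, 3]
step 3: w=[0.0830, 0.0830, 0.0830, 0.0830, 0.0830, 0.0830, 0.0830, 0.0895, 0.0895, 0.2402]  mean=1.2471  Neff=8.2030  idx=[0, 1, 3, 4, 5, 6, 7, 8, 9, 9]

N_eff = 8.2030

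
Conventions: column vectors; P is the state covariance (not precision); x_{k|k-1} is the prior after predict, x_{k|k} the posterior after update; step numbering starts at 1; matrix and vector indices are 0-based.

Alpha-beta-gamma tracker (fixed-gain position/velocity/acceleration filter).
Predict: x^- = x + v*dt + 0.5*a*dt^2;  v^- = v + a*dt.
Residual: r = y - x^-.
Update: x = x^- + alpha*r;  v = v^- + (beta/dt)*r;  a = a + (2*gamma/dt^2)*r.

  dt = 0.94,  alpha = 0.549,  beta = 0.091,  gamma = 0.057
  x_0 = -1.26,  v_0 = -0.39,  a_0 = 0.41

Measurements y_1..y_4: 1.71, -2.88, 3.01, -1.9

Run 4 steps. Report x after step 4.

step 1: x_pred=-1.4455  r=3.1555  x^+=0.2869  v^+=0.3009  a^+=0.8171
step 2: x_pred=0.9307  r=-3.8107  x^+=-1.1614  v^+=0.7001  a^+=0.3255
step 3: x_pred=-0.3595  r=3.3695  x^+=1.4903  v^+=1.3322  a^+=0.7602
step 4: x_pred=3.0784  r=-4.9784  x^+=0.3453  v^+=1.5648  a^+=0.1179

x_post = 0.3453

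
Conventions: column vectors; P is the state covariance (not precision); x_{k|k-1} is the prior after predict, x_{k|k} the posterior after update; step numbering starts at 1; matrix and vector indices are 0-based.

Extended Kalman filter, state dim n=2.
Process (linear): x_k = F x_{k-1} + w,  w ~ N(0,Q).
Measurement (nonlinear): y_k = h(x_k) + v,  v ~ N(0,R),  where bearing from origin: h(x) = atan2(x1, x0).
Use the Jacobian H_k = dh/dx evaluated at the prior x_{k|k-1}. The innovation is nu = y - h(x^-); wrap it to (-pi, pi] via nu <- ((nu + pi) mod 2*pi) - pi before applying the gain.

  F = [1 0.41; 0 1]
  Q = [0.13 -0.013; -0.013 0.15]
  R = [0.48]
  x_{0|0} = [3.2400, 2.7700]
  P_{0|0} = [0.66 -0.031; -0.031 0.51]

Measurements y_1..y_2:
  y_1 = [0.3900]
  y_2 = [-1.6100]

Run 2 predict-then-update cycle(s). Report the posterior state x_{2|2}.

x_post = [5.6299, 2.3841]

step 1: x^-=[4.3757, 2.7700]  P^-=[0.8503 0.1651; 0.1651 0.6600]  H_jac=[-0.1033 0.1632]  S=[0.5011]  K=[-0.1215; 0.1809]  nu=[-0.1744]  x^+=[4.3969, 2.7385]  P^+=[0.8429 0.1761; 0.1761 0.6436]
step 2: x^-=[5.5197, 2.7385]  P^-=[1.2255 0.4270; 0.4270 0.7936]  H_jac=[-0.0721 0.1454]  S=[0.4942]  K=[-0.0533; 0.1711]  nu=[-2.0705]  x^+=[5.6299, 2.3841]  P^+=[1.2241 0.4315; 0.4315 0.7791]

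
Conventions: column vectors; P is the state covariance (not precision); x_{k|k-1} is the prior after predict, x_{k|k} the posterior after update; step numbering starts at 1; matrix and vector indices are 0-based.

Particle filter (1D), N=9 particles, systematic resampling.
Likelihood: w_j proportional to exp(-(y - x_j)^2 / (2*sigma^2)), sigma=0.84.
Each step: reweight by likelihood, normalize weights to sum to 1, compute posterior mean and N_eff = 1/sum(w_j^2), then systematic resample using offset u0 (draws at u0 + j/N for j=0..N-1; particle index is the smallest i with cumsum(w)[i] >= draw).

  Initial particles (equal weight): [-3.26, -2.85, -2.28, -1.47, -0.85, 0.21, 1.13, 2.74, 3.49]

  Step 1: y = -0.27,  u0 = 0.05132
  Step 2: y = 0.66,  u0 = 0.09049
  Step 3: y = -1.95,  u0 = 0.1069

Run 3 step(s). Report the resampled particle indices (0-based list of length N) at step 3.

resampled_idx = [0, 0, 0, 0, 0, 1, 3, 5, 6]

step 1: w=[0.0008, 0.0039, 0.0247, 0.1556, 0.3401, 0.3666, 0.1076, 0.0007, 0.0000]  mean=-0.3869  Neff=3.4900  idx=[3, 3, 4, 4, 4, 5, 5, 5, 6]
step 2: w=[0.0097, 0.0097, 0.0481, 0.0481, 0.0481, 0.2097, 0.2097, 0.2097, 0.2070]  mean=0.2148  Neff=5.4960  idx=[3, 5, 5, 6, 6, 7, 7, 8, 8]
step 3: w=[0.6561, 0.0567, 0.0567, 0.0567, 0.0567, 0.0567, 0.0567, 0.0019, 0.0019]  mean=-0.4821  Neff=2.2233  idx=[0, 0, 0, 0, 0, 1, 3, 5, 6]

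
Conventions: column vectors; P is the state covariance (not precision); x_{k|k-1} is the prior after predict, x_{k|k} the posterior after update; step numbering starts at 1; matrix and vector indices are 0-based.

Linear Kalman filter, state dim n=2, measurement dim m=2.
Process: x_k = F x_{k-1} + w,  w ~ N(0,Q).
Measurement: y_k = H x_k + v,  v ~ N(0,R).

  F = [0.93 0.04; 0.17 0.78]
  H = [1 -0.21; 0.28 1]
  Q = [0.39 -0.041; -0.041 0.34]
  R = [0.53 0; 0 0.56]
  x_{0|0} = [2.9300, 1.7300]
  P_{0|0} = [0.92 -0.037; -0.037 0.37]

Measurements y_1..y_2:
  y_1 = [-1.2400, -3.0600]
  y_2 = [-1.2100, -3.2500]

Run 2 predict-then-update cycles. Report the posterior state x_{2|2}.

step 1: x^-=[2.7941, 1.8475]  P^-=[1.1835 0.0889; 0.0889 0.5819]  S=[1.7019 0.2929; 0.2929 1.2845]  K=[0.6538 0.1781; -0.1050 0.4963]  nu=[-3.6461, -5.6898]  x^+=[-0.6034, -0.5938]  P^+=[0.3471 0.0026; 0.0026 0.2772]
step 2: x^-=[-0.5849, -0.5657]  P^-=[0.6908 0.0244; 0.0244 0.5194]  S=[1.2335 0.1073; 0.1073 1.1472]  K=[0.5438 0.1390; -0.1094 0.4689]  nu=[-0.7439, -2.5205]  x^+=[-1.3398, -1.6663]  P^+=[0.2877 -0.0027; -0.0027 0.2634]

x_post = [-1.3398, -1.6663]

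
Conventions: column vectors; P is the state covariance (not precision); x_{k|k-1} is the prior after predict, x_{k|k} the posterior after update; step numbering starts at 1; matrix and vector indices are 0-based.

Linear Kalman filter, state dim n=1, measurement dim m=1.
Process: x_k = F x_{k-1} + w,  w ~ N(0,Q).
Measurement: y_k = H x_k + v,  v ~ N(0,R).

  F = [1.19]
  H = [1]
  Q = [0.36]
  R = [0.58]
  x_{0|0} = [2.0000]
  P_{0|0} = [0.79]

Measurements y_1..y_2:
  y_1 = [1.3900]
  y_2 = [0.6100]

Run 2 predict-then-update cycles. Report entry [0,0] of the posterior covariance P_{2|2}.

step 1: x^-=[2.3800]  P^-=[1.4787]  S=[2.0587]  K=[0.7183]  nu=[-0.9900]  x^+=[1.6689]  P^+=[0.4166]
step 2: x^-=[1.9860]  P^-=[0.9499]  S=[1.5299]  K=[0.6209]  nu=[-1.3760]  x^+=[1.1316]  P^+=[0.3601]

P_post[0,0] = 0.3601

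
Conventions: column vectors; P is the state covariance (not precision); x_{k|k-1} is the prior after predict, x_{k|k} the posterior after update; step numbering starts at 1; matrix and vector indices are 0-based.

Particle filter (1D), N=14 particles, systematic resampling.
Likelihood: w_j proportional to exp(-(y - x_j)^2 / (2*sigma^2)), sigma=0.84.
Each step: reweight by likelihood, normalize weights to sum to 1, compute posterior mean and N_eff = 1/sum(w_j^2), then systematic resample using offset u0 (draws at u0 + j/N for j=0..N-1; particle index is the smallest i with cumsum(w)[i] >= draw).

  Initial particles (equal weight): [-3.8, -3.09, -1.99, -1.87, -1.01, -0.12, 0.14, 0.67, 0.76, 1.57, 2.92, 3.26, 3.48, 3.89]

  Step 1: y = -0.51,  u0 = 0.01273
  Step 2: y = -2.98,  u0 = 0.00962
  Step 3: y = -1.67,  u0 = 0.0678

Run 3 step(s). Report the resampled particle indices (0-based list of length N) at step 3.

step 1: w=[0.0001, 0.0024, 0.0571, 0.0728, 0.2260, 0.2422, 0.2000, 0.1006, 0.0860, 0.0126, 0.0001, 0.0000, 0.0000, 0.0000]  mean=-0.3343  Neff=5.6813  idx=[2, 3, 4, 4, 4, 5, 5, 5, 5, 6, 6, 6, 7, 8]
step 2: w=[0.4442, 0.3716, 0.0569, 0.0569, 0.0569, 0.0027, 0.0027, 0.0027, 0.0027, 0.0009, 0.0009, 0.0009, 0.0001, 0.0000]  mean=-1.7519  Neff=2.8976  idx=[0, 0, 0, 0, 0, 0, 0, 1, 1, 1, 1, 1, 2, 4]
step 3: w=[0.0724, 0.0724, 0.0724, 0.0724, 0.0724, 0.0724, 0.0724, 0.0757, 0.0757, 0.0757, 0.0757, 0.0757, 0.0572, 0.0572]  mean=-1.8325  Neff=13.9020  idx=[0, 1, 2, 3, 4, 5, 6, 7, 8, 9, 10, 11, 12, 13]

resampled_idx = [0, 1, 2, 3, 4, 5, 6, 7, 8, 9, 10, 11, 12, 13]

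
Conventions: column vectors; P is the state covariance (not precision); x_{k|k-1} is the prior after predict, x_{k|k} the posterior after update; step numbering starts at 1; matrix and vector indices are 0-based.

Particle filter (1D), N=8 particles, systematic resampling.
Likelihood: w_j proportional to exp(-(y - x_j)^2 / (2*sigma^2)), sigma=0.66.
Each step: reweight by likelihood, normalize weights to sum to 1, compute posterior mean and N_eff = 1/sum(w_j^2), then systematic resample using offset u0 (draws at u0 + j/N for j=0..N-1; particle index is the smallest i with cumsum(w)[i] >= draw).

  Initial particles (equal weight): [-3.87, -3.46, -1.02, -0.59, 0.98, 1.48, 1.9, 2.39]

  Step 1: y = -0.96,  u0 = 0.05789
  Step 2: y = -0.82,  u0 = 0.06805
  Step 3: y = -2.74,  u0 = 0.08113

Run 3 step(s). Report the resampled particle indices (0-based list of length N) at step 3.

resampled_idx = [0, 0, 1, 2, 2, 3, 3, 6]

step 1: w=[0.0000, 0.0004, 0.5338, 0.4580, 0.0071, 0.0006, 0.0000, 0.0000]  mean=-0.8083  Neff=2.0212  idx=[2, 2, 2, 2, 3, 3, 3, 3]
step 2: w=[0.1259, 0.1259, 0.1259, 0.1259, 0.1241, 0.1241, 0.1241, 0.1241]  mean=-0.8066  Neff=7.9996  idx=[0, 1, 2, 3, 4, 5, 6, 7]
step 3: w=[0.2178, 0.2178, 0.2178, 0.2178, 0.0322, 0.0322, 0.0322, 0.0322]  mean=-0.9645  Neff=5.1591  idx=[0, 0, 1, 2, 2, 3, 3, 6]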